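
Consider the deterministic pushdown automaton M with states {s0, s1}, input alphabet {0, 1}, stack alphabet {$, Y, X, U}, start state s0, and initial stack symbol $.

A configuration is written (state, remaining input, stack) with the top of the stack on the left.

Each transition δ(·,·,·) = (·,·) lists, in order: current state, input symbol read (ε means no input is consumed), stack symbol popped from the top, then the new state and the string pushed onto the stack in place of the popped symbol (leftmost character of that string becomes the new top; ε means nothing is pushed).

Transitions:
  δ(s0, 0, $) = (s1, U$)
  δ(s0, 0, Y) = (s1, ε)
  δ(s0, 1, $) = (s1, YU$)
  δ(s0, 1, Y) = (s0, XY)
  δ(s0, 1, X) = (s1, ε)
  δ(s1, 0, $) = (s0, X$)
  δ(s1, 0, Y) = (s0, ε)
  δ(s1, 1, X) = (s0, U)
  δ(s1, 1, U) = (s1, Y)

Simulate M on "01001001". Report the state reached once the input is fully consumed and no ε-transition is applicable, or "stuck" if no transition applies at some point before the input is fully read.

(s0, 01001001, $)
  read 0, top $: go to s1, push U$ → (s1, 1001001, U$)
  read 1, top U: go to s1, push Y → (s1, 001001, Y$)
  read 0, top Y: go to s0, push ε → (s0, 01001, $)
  read 0, top $: go to s1, push U$ → (s1, 1001, U$)
  read 1, top U: go to s1, push Y → (s1, 001, Y$)
  read 0, top Y: go to s0, push ε → (s0, 01, $)
  read 0, top $: go to s1, push U$ → (s1, 1, U$)
  read 1, top U: go to s1, push Y → (s1, ε, Y$)
All input consumed; M is in state s1.

s1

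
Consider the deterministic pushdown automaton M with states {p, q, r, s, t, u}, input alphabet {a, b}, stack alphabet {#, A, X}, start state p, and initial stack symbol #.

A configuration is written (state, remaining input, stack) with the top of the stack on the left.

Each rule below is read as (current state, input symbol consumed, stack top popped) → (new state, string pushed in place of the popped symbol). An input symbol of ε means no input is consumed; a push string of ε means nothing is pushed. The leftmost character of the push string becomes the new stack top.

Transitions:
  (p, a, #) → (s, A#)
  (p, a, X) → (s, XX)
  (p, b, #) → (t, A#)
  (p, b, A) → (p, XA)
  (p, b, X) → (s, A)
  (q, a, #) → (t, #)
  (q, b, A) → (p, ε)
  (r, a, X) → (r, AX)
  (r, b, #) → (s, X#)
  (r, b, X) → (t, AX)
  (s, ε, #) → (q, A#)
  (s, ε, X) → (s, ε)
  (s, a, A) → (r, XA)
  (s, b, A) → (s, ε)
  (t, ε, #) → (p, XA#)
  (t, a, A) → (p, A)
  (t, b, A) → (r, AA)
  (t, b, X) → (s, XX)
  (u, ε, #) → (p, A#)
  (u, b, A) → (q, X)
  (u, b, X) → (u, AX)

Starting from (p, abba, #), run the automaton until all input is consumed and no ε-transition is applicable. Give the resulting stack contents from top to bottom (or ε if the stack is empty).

A#

(p, abba, #) ⊢ (s, bba, A#) ⊢ (s, ba, #) ⊢ (q, ba, A#) ⊢ (p, a, #) ⊢ (s, ε, A#)
All input consumed in state s with stack A#.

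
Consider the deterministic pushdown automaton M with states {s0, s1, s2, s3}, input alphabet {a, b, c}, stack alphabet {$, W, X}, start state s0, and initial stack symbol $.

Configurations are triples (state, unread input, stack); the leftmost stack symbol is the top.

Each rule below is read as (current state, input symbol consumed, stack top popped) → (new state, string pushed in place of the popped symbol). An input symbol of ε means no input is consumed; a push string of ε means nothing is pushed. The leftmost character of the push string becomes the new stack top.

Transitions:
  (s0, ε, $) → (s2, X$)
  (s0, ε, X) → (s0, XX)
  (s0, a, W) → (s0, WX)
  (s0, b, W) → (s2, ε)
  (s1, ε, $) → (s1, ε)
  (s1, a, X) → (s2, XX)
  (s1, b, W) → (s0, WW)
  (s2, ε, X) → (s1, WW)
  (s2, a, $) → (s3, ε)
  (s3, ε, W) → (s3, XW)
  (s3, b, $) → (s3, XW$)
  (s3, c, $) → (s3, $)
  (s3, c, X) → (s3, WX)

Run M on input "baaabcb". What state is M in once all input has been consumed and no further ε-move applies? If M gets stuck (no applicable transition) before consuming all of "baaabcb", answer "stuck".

stuck

(s0, baaabcb, $)
  ε-move, top $: go to s2, push X$ → (s2, baaabcb, X$)
  ε-move, top X: go to s1, push WW → (s1, baaabcb, WW$)
  read b, top W: go to s0, push WW → (s0, aaabcb, WWW$)
  read a, top W: go to s0, push WX → (s0, aabcb, WXWW$)
  read a, top W: go to s0, push WX → (s0, abcb, WXXWW$)
  read a, top W: go to s0, push WX → (s0, bcb, WXXXWW$)
  read b, top W: go to s2, push ε → (s2, cb, XXXWW$)
  ε-move, top X: go to s1, push WW → (s1, cb, WWXXWW$)
No transition for (s1, c, top W); M blocks with input cb remaining.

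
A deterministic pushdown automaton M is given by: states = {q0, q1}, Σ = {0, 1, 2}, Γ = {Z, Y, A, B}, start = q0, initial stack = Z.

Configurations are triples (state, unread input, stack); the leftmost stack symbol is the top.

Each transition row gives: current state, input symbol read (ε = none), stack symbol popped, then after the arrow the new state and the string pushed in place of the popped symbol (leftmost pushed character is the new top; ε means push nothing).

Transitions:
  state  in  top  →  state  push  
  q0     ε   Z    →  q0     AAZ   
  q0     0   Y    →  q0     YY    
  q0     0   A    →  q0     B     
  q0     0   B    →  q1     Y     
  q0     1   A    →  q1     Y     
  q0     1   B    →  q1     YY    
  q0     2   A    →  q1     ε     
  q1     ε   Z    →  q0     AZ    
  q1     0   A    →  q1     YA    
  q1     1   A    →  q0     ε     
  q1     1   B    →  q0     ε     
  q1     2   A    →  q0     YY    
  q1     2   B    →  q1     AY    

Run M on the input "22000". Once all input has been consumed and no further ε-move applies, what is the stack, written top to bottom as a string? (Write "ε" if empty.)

(q0, 22000, Z)
  ε-move, top Z: go to q0, push AAZ → (q0, 22000, AAZ)
  read 2, top A: go to q1, push ε → (q1, 2000, AZ)
  read 2, top A: go to q0, push YY → (q0, 000, YYZ)
  read 0, top Y: go to q0, push YY → (q0, 00, YYYZ)
  read 0, top Y: go to q0, push YY → (q0, 0, YYYYZ)
  read 0, top Y: go to q0, push YY → (q0, ε, YYYYYZ)
All input consumed in state q0 with stack YYYYYZ.

YYYYYZ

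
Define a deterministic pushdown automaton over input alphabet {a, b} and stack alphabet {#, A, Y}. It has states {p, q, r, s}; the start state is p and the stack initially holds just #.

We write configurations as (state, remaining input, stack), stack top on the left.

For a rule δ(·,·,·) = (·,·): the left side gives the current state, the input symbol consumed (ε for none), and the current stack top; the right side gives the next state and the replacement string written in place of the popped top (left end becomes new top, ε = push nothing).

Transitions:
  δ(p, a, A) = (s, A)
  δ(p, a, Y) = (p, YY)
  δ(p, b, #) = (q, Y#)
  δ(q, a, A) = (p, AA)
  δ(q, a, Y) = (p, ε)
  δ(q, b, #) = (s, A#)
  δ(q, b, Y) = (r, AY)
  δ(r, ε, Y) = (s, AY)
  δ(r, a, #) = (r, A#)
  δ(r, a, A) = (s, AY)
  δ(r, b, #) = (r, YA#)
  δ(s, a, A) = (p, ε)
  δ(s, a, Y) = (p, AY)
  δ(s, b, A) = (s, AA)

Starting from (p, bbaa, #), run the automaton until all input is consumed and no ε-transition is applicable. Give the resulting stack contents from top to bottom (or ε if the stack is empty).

(p, bbaa, #)
  read b, top #: go to q, push Y# → (q, baa, Y#)
  read b, top Y: go to r, push AY → (r, aa, AY#)
  read a, top A: go to s, push AY → (s, a, AYY#)
  read a, top A: go to p, push ε → (p, ε, YY#)
All input consumed in state p with stack YY#.

YY#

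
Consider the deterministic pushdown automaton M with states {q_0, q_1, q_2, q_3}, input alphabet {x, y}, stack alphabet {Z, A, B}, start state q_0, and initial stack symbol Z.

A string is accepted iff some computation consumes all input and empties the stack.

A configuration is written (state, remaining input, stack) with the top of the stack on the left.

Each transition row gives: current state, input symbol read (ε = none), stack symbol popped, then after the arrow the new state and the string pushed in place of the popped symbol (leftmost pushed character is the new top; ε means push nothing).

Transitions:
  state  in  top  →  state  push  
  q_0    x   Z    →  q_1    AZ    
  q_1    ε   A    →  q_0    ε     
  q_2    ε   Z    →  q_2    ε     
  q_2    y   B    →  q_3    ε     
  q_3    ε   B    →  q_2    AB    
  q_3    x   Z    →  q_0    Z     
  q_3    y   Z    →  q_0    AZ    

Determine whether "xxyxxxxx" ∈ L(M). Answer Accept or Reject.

(q_0, xxyxxxxx, Z)
  read x, top Z: go to q_1, push AZ → (q_1, xyxxxxx, AZ)
  ε-move, top A: go to q_0, push ε → (q_0, xyxxxxx, Z)
  read x, top Z: go to q_1, push AZ → (q_1, yxxxxx, AZ)
  ε-move, top A: go to q_0, push ε → (q_0, yxxxxx, Z)
No transition applies at (q_0, yxxxxx, Z); input not fully consumed.

Reject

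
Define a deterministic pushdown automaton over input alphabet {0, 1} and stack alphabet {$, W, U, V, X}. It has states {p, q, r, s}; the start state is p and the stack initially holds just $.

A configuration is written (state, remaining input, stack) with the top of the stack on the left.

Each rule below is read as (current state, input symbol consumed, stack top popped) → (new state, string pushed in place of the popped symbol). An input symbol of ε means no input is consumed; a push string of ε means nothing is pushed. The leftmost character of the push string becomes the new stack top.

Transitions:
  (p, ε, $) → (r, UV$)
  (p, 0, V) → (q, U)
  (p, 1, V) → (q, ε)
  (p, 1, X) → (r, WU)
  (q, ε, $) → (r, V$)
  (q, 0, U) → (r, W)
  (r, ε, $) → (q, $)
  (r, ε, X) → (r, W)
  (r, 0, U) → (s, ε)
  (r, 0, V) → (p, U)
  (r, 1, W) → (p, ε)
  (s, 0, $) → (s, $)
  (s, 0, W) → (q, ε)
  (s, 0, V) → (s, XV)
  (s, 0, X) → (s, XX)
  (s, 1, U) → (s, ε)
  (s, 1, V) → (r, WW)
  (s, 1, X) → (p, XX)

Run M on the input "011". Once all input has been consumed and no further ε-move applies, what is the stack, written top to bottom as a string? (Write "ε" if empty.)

W$

(p, 011, $)
  ε-move, top $: go to r, push UV$ → (r, 011, UV$)
  read 0, top U: go to s, push ε → (s, 11, V$)
  read 1, top V: go to r, push WW → (r, 1, WW$)
  read 1, top W: go to p, push ε → (p, ε, W$)
All input consumed in state p with stack W$.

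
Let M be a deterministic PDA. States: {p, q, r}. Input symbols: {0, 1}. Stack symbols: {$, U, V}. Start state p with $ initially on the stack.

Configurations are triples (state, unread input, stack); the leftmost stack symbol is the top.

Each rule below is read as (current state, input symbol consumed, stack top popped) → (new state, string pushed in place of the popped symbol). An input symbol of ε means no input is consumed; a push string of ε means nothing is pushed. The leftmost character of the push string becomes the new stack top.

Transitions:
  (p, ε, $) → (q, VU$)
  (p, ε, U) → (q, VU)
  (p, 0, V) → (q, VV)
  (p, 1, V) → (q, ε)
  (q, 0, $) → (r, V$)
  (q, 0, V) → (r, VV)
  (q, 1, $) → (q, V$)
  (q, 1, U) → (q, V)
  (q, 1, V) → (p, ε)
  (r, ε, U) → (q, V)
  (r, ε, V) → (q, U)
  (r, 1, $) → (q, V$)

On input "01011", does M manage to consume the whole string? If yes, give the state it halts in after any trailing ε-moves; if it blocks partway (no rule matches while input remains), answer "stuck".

(p, 01011, $) ⊢ (q, 01011, VU$) ⊢ (r, 1011, VVU$) ⊢ (q, 1011, UVU$) ⊢ (q, 011, VVU$) ⊢ (r, 11, VVVU$) ⊢ (q, 11, UVVU$) ⊢ (q, 1, VVVU$) ⊢ (p, ε, VVU$)
All input consumed; M is in state p.

p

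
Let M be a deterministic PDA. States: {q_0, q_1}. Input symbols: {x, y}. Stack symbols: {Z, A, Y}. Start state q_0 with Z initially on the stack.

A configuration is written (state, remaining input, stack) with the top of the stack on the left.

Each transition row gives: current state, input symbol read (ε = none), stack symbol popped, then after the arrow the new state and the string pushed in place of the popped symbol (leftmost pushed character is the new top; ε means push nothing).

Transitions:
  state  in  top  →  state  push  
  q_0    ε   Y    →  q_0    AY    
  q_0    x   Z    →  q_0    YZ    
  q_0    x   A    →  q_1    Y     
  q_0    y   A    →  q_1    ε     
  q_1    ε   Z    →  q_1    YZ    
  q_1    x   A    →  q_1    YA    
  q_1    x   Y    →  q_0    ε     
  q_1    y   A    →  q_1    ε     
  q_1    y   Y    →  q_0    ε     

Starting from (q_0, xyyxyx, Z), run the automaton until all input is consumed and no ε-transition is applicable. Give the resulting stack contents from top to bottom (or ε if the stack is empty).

Z

(q_0, xyyxyx, Z)
  read x, top Z: go to q_0, push YZ → (q_0, yyxyx, YZ)
  ε-move, top Y: go to q_0, push AY → (q_0, yyxyx, AYZ)
  read y, top A: go to q_1, push ε → (q_1, yxyx, YZ)
  read y, top Y: go to q_0, push ε → (q_0, xyx, Z)
  read x, top Z: go to q_0, push YZ → (q_0, yx, YZ)
  ε-move, top Y: go to q_0, push AY → (q_0, yx, AYZ)
  read y, top A: go to q_1, push ε → (q_1, x, YZ)
  read x, top Y: go to q_0, push ε → (q_0, ε, Z)
All input consumed in state q_0 with stack Z.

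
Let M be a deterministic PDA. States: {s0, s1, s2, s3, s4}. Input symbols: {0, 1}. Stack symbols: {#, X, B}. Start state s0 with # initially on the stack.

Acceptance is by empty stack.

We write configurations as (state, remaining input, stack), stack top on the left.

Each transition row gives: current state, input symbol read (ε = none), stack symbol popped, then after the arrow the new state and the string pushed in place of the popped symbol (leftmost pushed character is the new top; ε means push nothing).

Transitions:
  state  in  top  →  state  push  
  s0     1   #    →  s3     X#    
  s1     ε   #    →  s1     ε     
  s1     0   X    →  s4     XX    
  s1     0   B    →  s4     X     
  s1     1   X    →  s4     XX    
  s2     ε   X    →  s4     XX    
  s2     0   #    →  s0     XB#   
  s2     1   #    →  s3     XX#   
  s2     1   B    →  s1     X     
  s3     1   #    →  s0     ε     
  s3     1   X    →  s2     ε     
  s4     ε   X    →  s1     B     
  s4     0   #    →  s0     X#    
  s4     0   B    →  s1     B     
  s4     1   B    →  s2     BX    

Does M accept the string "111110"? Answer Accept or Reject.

(s0, 111110, #)
  read 1, top #: go to s3, push X# → (s3, 11110, X#)
  read 1, top X: go to s2, push ε → (s2, 1110, #)
  read 1, top #: go to s3, push XX# → (s3, 110, XX#)
  read 1, top X: go to s2, push ε → (s2, 10, X#)
  ε-move, top X: go to s4, push XX → (s4, 10, XX#)
  ε-move, top X: go to s1, push B → (s1, 10, BX#)
No transition applies at (s1, 10, BX#); input not fully consumed.

Reject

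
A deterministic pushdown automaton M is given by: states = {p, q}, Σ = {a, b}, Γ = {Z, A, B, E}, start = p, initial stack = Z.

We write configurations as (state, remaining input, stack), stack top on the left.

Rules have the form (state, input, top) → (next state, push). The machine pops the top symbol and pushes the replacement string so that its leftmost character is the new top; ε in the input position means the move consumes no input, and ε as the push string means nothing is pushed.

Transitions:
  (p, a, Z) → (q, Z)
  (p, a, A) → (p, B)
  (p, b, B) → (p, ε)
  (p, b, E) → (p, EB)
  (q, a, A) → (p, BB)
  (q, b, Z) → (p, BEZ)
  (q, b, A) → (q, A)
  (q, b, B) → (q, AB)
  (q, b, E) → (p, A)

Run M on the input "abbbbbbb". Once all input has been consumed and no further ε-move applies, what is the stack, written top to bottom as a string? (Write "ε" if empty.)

EBBBBBZ

(p, abbbbbbb, Z) ⊢ (q, bbbbbbb, Z) ⊢ (p, bbbbbb, BEZ) ⊢ (p, bbbbb, EZ) ⊢ (p, bbbb, EBZ) ⊢ (p, bbb, EBBZ) ⊢ (p, bb, EBBBZ) ⊢ (p, b, EBBBBZ) ⊢ (p, ε, EBBBBBZ)
All input consumed in state p with stack EBBBBBZ.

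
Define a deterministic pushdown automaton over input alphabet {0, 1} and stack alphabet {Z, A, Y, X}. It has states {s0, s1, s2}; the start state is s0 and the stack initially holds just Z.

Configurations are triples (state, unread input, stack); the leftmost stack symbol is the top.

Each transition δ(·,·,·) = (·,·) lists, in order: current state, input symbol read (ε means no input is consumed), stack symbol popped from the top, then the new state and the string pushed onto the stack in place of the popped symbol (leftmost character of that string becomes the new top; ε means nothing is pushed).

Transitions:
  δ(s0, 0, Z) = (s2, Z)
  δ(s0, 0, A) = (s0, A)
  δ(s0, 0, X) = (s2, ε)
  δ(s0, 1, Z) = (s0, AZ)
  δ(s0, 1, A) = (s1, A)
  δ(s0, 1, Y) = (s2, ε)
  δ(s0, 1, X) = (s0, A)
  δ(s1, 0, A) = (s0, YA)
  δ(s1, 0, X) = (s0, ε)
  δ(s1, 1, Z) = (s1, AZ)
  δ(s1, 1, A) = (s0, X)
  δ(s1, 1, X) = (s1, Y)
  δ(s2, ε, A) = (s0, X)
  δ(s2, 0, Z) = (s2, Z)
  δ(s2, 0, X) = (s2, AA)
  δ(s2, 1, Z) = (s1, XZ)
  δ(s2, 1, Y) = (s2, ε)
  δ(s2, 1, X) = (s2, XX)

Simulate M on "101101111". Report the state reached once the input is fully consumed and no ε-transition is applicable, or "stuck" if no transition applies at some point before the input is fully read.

(s0, 101101111, Z)
  read 1, top Z: go to s0, push AZ → (s0, 01101111, AZ)
  read 0, top A: go to s0, push A → (s0, 1101111, AZ)
  read 1, top A: go to s1, push A → (s1, 101111, AZ)
  read 1, top A: go to s0, push X → (s0, 01111, XZ)
  read 0, top X: go to s2, push ε → (s2, 1111, Z)
  read 1, top Z: go to s1, push XZ → (s1, 111, XZ)
  read 1, top X: go to s1, push Y → (s1, 11, YZ)
No transition for (s1, 1, top Y); M blocks with input 11 remaining.

stuck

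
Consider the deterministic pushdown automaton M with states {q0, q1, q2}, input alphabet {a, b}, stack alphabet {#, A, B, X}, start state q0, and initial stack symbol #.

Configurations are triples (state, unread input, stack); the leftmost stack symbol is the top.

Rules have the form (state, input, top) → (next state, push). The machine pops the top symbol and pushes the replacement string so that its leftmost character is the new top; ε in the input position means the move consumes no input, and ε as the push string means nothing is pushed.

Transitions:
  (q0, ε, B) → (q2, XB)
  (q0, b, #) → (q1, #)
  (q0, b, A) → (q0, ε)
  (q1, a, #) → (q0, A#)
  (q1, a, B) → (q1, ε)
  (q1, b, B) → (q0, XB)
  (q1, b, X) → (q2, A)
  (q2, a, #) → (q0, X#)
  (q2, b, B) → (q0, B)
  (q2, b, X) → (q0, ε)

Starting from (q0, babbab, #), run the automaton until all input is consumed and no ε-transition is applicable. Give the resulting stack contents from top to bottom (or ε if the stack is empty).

(q0, babbab, #) ⊢ (q1, abbab, #) ⊢ (q0, bbab, A#) ⊢ (q0, bab, #) ⊢ (q1, ab, #) ⊢ (q0, b, A#) ⊢ (q0, ε, #)
All input consumed in state q0 with stack #.

#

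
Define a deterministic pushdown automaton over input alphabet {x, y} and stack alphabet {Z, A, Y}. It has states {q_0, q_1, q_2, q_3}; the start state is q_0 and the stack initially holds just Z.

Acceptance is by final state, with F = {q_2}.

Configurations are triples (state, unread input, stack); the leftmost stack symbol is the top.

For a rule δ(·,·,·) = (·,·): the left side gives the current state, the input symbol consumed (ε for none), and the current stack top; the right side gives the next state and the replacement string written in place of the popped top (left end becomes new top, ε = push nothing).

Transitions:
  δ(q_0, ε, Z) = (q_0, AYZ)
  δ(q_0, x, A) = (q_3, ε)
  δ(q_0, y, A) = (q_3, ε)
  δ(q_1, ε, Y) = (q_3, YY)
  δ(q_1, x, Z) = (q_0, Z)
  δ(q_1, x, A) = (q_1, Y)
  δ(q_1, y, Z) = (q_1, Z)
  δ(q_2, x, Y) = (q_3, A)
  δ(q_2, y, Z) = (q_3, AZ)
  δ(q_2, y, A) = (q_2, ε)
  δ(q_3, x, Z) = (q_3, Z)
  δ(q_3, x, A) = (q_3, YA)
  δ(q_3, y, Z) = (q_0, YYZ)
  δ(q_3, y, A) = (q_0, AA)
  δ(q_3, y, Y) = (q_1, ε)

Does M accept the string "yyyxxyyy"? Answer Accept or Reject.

(q_0, yyyxxyyy, Z) ⊢ (q_0, yyyxxyyy, AYZ) ⊢ (q_3, yyxxyyy, YZ) ⊢ (q_1, yxxyyy, Z) ⊢ (q_1, xxyyy, Z) ⊢ (q_0, xyyy, Z) ⊢ (q_0, xyyy, AYZ) ⊢ (q_3, yyy, YZ) ⊢ (q_1, yy, Z) ⊢ (q_1, y, Z) ⊢ (q_1, ε, Z)
All input consumed; state q_1 ∉ F and no further ε-move applies.

Reject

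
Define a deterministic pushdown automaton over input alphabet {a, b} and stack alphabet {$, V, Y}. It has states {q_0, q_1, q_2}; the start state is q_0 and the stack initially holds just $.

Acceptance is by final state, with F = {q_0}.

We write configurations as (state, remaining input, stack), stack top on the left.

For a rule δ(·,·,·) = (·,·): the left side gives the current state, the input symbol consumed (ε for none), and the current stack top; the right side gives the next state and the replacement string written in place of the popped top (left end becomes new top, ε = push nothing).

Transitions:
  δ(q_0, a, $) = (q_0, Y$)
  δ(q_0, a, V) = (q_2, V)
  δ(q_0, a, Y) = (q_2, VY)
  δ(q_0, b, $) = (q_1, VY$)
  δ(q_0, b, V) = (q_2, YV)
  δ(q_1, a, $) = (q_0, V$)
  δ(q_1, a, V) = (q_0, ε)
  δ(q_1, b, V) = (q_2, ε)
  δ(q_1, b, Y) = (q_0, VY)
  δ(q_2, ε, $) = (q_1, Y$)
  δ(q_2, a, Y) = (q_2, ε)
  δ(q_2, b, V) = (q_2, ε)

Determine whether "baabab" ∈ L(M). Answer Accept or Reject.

(q_0, baabab, $)
  read b, top $: go to q_1, push VY$ → (q_1, aabab, VY$)
  read a, top V: go to q_0, push ε → (q_0, abab, Y$)
  read a, top Y: go to q_2, push VY → (q_2, bab, VY$)
  read b, top V: go to q_2, push ε → (q_2, ab, Y$)
  read a, top Y: go to q_2, push ε → (q_2, b, $)
  ε-move, top $: go to q_1, push Y$ → (q_1, b, Y$)
  read b, top Y: go to q_0, push VY → (q_0, ε, VY$)
All input consumed; state q_0 ∈ F.

Accept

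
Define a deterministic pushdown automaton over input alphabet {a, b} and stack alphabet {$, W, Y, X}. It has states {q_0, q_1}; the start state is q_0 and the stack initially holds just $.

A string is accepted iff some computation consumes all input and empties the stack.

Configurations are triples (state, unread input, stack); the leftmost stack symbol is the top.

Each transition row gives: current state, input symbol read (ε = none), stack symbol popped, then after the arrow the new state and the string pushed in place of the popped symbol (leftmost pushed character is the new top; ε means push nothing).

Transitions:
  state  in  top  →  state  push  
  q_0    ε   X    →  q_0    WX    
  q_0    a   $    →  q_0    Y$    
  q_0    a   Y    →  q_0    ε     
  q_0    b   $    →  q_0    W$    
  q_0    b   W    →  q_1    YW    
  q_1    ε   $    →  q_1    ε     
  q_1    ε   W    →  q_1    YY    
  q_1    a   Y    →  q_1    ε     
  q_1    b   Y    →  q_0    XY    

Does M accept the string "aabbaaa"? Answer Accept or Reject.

(q_0, aabbaaa, $)
  read a, top $: go to q_0, push Y$ → (q_0, abbaaa, Y$)
  read a, top Y: go to q_0, push ε → (q_0, bbaaa, $)
  read b, top $: go to q_0, push W$ → (q_0, baaa, W$)
  read b, top W: go to q_1, push YW → (q_1, aaa, YW$)
  read a, top Y: go to q_1, push ε → (q_1, aa, W$)
  ε-move, top W: go to q_1, push YY → (q_1, aa, YY$)
  read a, top Y: go to q_1, push ε → (q_1, a, Y$)
  read a, top Y: go to q_1, push ε → (q_1, ε, $)
  ε-move, top $: go to q_1, push ε → (q_1, ε, ε)
All input consumed and the stack is empty.

Accept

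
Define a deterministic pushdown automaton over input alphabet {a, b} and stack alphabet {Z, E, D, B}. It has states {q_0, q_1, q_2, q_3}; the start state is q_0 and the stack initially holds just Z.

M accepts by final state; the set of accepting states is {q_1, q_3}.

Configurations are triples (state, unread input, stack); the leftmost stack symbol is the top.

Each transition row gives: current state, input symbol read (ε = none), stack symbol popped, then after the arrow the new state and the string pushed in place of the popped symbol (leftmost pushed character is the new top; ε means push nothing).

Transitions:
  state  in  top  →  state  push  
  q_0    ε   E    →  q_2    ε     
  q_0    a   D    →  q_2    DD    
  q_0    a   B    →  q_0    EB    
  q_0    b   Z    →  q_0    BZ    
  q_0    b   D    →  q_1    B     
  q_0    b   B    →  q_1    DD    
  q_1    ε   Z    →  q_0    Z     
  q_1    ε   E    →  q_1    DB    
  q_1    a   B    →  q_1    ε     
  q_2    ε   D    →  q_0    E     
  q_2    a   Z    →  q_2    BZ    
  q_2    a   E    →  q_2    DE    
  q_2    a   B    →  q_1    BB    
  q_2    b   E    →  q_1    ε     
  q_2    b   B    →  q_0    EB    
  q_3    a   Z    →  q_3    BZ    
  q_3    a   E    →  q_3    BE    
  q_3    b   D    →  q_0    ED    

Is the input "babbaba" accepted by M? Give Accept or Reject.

(q_0, babbaba, Z) ⊢ (q_0, abbaba, BZ) ⊢ (q_0, bbaba, EBZ) ⊢ (q_2, bbaba, BZ) ⊢ (q_0, baba, EBZ) ⊢ (q_2, baba, BZ) ⊢ (q_0, aba, EBZ) ⊢ (q_2, aba, BZ) ⊢ (q_1, ba, BBZ)
No transition applies at (q_1, ba, BBZ); input not fully consumed.

Reject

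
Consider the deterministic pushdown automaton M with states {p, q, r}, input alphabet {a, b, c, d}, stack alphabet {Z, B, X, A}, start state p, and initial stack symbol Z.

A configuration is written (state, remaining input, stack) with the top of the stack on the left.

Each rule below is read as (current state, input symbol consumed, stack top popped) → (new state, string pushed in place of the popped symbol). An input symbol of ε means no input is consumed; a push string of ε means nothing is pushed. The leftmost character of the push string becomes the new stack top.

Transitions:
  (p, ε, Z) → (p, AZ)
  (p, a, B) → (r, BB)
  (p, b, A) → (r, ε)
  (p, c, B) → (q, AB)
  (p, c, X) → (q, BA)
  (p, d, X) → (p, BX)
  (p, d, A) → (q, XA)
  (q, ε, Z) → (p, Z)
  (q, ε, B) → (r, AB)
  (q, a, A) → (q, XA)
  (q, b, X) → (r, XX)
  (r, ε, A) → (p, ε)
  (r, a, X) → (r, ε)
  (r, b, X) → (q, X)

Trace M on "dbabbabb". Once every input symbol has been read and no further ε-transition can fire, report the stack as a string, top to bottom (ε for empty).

XXAZ

(p, dbabbabb, Z) ⊢ (p, dbabbabb, AZ) ⊢ (q, babbabb, XAZ) ⊢ (r, abbabb, XXAZ) ⊢ (r, bbabb, XAZ) ⊢ (q, babb, XAZ) ⊢ (r, abb, XXAZ) ⊢ (r, bb, XAZ) ⊢ (q, b, XAZ) ⊢ (r, ε, XXAZ)
All input consumed in state r with stack XXAZ.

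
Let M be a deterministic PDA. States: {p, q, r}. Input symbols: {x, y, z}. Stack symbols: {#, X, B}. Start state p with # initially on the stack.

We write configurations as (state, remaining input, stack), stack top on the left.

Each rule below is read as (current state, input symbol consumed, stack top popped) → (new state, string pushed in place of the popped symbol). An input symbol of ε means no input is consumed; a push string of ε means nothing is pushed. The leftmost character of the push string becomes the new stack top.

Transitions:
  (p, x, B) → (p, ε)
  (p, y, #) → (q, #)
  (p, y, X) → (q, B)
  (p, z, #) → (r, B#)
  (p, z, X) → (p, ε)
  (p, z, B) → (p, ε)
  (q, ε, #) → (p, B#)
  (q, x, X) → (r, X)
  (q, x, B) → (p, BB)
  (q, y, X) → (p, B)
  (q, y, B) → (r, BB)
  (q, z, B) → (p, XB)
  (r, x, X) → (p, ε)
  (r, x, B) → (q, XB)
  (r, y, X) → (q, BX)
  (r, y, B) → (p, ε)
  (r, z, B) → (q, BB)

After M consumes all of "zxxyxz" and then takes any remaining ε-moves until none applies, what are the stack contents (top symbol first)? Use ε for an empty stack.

(p, zxxyxz, #)
  read z, top #: go to r, push B# → (r, xxyxz, B#)
  read x, top B: go to q, push XB → (q, xyxz, XB#)
  read x, top X: go to r, push X → (r, yxz, XB#)
  read y, top X: go to q, push BX → (q, xz, BXB#)
  read x, top B: go to p, push BB → (p, z, BBXB#)
  read z, top B: go to p, push ε → (p, ε, BXB#)
All input consumed in state p with stack BXB#.

BXB#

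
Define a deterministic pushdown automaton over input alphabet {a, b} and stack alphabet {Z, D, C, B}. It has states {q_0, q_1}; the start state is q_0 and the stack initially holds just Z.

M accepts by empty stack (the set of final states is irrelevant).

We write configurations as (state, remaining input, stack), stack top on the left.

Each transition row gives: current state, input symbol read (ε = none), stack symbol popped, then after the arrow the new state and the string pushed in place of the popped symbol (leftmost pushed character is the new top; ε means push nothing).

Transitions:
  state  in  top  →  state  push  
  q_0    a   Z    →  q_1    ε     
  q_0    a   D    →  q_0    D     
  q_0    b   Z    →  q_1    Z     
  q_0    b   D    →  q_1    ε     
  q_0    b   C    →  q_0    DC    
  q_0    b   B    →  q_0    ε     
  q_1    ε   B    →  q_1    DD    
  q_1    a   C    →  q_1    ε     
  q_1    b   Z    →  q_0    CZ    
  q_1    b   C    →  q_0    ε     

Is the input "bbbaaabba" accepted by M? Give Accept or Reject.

Accept

(q_0, bbbaaabba, Z)
  read b, top Z: go to q_1, push Z → (q_1, bbaaabba, Z)
  read b, top Z: go to q_0, push CZ → (q_0, baaabba, CZ)
  read b, top C: go to q_0, push DC → (q_0, aaabba, DCZ)
  read a, top D: go to q_0, push D → (q_0, aabba, DCZ)
  read a, top D: go to q_0, push D → (q_0, abba, DCZ)
  read a, top D: go to q_0, push D → (q_0, bba, DCZ)
  read b, top D: go to q_1, push ε → (q_1, ba, CZ)
  read b, top C: go to q_0, push ε → (q_0, a, Z)
  read a, top Z: go to q_1, push ε → (q_1, ε, ε)
All input consumed and the stack is empty.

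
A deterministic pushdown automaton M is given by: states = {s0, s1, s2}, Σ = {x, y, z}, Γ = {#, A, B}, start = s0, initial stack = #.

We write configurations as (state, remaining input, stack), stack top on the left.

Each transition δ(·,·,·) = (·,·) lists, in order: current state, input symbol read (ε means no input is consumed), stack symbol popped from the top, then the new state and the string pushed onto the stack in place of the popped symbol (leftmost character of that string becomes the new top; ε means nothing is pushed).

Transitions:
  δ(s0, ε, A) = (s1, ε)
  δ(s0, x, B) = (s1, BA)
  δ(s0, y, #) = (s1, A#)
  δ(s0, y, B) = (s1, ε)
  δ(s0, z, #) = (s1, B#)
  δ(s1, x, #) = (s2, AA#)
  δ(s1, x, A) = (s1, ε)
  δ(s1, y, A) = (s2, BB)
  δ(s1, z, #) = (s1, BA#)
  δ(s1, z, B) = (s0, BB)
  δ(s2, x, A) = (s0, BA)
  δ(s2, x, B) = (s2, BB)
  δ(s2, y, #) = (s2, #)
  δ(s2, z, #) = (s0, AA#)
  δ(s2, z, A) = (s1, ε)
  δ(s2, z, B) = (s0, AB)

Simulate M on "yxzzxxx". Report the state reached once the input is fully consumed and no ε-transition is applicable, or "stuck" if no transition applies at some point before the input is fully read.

(s0, yxzzxxx, #)
  read y, top #: go to s1, push A# → (s1, xzzxxx, A#)
  read x, top A: go to s1, push ε → (s1, zzxxx, #)
  read z, top #: go to s1, push BA# → (s1, zxxx, BA#)
  read z, top B: go to s0, push BB → (s0, xxx, BBA#)
  read x, top B: go to s1, push BA → (s1, xx, BABA#)
No transition for (s1, x, top B); M blocks with input xx remaining.

stuck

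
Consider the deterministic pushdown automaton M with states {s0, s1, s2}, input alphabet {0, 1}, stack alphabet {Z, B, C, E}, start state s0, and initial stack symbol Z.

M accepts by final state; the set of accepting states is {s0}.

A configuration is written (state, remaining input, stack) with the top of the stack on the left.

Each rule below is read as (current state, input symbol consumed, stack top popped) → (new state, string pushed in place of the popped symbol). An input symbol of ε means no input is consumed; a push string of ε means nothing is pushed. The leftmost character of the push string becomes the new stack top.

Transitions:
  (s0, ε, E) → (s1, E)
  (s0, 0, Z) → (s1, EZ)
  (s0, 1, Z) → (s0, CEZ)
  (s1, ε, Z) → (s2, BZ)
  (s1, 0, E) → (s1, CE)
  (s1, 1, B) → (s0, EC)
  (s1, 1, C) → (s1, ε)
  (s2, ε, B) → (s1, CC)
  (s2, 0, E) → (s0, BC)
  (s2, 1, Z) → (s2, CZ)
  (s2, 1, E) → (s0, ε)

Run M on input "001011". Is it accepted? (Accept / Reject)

(s0, 001011, Z) ⊢ (s1, 01011, EZ) ⊢ (s1, 1011, CEZ) ⊢ (s1, 011, EZ) ⊢ (s1, 11, CEZ) ⊢ (s1, 1, EZ)
No transition applies at (s1, 1, EZ); input not fully consumed.

Reject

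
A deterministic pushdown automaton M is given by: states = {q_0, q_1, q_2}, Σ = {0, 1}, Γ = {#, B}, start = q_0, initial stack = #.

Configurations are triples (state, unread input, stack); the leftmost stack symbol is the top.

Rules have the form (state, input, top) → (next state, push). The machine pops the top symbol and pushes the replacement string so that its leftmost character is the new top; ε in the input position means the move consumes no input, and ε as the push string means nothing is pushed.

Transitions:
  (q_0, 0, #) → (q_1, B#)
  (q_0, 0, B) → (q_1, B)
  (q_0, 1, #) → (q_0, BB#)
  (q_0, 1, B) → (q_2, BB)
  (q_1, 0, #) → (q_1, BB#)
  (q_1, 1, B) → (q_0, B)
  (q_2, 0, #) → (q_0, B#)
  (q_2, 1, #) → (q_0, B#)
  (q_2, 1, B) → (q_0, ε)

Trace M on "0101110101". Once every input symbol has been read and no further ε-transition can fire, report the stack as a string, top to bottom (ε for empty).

(q_0, 0101110101, #)
  read 0, top #: go to q_1, push B# → (q_1, 101110101, B#)
  read 1, top B: go to q_0, push B → (q_0, 01110101, B#)
  read 0, top B: go to q_1, push B → (q_1, 1110101, B#)
  read 1, top B: go to q_0, push B → (q_0, 110101, B#)
  read 1, top B: go to q_2, push BB → (q_2, 10101, BB#)
  read 1, top B: go to q_0, push ε → (q_0, 0101, B#)
  read 0, top B: go to q_1, push B → (q_1, 101, B#)
  read 1, top B: go to q_0, push B → (q_0, 01, B#)
  read 0, top B: go to q_1, push B → (q_1, 1, B#)
  read 1, top B: go to q_0, push B → (q_0, ε, B#)
All input consumed in state q_0 with stack B#.

B#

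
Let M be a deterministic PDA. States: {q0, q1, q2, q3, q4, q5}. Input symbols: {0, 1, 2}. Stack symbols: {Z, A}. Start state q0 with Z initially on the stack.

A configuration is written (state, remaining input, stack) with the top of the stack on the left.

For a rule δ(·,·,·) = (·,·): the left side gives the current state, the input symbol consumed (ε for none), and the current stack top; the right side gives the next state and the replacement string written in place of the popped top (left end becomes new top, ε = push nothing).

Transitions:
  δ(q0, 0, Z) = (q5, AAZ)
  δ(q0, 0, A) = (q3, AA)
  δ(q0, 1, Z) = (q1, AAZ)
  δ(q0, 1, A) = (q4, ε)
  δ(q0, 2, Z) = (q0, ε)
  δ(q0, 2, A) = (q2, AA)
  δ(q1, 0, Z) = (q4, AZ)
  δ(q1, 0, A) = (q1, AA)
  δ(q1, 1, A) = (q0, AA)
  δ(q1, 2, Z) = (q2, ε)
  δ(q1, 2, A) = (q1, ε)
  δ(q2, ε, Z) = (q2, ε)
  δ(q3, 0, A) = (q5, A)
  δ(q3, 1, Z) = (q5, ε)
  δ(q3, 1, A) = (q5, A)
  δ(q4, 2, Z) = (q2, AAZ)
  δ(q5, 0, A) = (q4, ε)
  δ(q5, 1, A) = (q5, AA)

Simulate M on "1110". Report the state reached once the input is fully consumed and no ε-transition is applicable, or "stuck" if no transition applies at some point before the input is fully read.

(q0, 1110, Z) ⊢ (q1, 110, AAZ) ⊢ (q0, 10, AAAZ) ⊢ (q4, 0, AAZ)
No transition for (q4, 0, top A); M blocks with input 0 remaining.

stuck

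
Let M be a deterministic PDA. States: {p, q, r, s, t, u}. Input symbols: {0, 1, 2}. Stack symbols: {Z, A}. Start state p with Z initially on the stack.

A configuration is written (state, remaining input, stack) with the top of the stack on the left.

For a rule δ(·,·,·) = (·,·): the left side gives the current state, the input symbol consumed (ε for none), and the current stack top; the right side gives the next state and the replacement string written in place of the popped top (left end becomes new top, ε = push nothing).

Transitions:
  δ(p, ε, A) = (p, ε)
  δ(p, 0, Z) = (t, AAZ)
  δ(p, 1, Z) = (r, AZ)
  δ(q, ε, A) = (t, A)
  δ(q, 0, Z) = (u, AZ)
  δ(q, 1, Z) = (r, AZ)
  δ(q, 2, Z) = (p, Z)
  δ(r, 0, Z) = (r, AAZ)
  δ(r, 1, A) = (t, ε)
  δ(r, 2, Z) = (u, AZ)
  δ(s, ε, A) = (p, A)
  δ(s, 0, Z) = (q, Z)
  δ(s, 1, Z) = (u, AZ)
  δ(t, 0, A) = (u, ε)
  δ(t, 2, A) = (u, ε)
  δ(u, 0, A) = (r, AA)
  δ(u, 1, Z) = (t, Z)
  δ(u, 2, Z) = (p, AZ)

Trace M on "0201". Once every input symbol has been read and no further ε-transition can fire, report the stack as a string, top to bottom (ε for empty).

AZ

(p, 0201, Z)
  read 0, top Z: go to t, push AAZ → (t, 201, AAZ)
  read 2, top A: go to u, push ε → (u, 01, AZ)
  read 0, top A: go to r, push AA → (r, 1, AAZ)
  read 1, top A: go to t, push ε → (t, ε, AZ)
All input consumed in state t with stack AZ.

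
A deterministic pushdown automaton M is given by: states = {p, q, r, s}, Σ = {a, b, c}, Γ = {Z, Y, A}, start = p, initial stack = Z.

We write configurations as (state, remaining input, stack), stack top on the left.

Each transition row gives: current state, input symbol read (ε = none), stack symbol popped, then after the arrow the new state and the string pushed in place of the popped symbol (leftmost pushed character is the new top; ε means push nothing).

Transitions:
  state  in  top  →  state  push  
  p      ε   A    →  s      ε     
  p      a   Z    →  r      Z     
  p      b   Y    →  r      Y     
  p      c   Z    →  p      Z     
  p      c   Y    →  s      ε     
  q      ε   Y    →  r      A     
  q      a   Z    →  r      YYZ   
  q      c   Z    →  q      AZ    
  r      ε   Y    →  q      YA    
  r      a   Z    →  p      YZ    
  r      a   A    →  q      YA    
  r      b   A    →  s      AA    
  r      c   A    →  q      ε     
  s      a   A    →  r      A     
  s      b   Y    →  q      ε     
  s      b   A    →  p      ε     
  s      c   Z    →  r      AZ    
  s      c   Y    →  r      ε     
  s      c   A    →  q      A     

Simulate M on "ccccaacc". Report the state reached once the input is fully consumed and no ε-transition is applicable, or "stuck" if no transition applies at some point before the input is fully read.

r

(p, ccccaacc, Z) ⊢ (p, cccaacc, Z) ⊢ (p, ccaacc, Z) ⊢ (p, caacc, Z) ⊢ (p, aacc, Z) ⊢ (r, acc, Z) ⊢ (p, cc, YZ) ⊢ (s, c, Z) ⊢ (r, ε, AZ)
All input consumed; M is in state r.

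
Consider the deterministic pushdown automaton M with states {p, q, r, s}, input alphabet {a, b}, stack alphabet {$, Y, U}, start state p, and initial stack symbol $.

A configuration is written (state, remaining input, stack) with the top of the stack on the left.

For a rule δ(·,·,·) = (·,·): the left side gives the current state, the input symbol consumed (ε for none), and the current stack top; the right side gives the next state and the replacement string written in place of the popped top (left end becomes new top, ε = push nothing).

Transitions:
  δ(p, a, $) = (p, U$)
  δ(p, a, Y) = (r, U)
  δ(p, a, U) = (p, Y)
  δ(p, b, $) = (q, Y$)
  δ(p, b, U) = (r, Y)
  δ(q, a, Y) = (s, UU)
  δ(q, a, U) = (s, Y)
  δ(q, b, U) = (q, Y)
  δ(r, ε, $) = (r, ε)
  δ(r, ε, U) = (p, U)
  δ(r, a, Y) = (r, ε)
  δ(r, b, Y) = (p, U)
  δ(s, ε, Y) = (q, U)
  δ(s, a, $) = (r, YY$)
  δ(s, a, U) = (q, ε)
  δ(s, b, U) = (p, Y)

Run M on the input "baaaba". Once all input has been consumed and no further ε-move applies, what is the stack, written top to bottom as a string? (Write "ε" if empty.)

UU$

(p, baaaba, $)
  read b, top $: go to q, push Y$ → (q, aaaba, Y$)
  read a, top Y: go to s, push UU → (s, aaba, UU$)
  read a, top U: go to q, push ε → (q, aba, U$)
  read a, top U: go to s, push Y → (s, ba, Y$)
  ε-move, top Y: go to q, push U → (q, ba, U$)
  read b, top U: go to q, push Y → (q, a, Y$)
  read a, top Y: go to s, push UU → (s, ε, UU$)
All input consumed in state s with stack UU$.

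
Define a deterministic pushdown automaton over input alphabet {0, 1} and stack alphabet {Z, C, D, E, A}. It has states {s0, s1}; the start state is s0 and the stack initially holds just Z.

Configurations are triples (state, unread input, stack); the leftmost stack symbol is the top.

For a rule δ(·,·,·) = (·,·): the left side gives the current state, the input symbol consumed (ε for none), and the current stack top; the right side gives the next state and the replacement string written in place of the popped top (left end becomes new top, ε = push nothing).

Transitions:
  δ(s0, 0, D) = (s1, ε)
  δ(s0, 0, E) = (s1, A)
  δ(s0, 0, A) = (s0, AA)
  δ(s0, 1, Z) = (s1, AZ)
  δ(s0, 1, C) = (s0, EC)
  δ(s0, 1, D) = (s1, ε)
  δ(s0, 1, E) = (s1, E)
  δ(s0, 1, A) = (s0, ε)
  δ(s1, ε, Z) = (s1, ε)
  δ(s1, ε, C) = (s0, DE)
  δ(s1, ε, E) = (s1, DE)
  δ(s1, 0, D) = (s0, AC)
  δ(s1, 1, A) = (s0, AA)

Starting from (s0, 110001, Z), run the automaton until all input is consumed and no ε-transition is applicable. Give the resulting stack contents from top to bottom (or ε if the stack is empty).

AAAAZ

(s0, 110001, Z)
  read 1, top Z: go to s1, push AZ → (s1, 10001, AZ)
  read 1, top A: go to s0, push AA → (s0, 0001, AAZ)
  read 0, top A: go to s0, push AA → (s0, 001, AAAZ)
  read 0, top A: go to s0, push AA → (s0, 01, AAAAZ)
  read 0, top A: go to s0, push AA → (s0, 1, AAAAAZ)
  read 1, top A: go to s0, push ε → (s0, ε, AAAAZ)
All input consumed in state s0 with stack AAAAZ.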